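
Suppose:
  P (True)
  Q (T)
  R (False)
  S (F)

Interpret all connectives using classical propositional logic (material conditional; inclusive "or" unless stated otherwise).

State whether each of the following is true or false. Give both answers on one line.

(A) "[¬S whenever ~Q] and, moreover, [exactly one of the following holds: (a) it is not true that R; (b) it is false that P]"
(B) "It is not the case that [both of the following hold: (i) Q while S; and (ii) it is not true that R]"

(A): In symbols: (¬Q → ¬S) ∧ (¬R ⊕ ¬P)

¬Q = ¬T = F
¬S = ¬F = T
¬Q → ¬S = F → T = T
¬R = ¬F = T
¬P = ¬T = F
¬R ⊕ ¬P = T ⊕ F = T
(¬Q → ¬S) ∧ (¬R ⊕ ¬P) = T ∧ T = T
Thus (A) is true.

(B): Parsed as ¬((Q ∧ S) ∧ ¬R)

Q ∧ S = T ∧ F = F
¬R = ¬F = T
(Q ∧ S) ∧ ¬R = F ∧ T = F
¬((Q ∧ S) ∧ ¬R) = ¬F = T
Hence (B) is true.

(A) True, (B) True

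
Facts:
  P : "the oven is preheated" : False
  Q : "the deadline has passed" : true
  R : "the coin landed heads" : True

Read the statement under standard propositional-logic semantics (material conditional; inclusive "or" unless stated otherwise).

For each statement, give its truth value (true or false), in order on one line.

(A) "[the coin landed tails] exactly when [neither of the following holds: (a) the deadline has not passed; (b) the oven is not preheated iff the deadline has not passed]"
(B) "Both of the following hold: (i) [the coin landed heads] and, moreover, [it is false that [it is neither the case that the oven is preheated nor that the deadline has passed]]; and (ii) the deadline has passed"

(A): Parsed as not R iff (not Q nor (not P iff not Q))

not R = not True = False
not Q = not True = False
not P = not False = True
not Q = not True = False
not P iff not Q = True iff False = False
not Q nor (not P iff not Q) = False nor False = True
not R iff (not Q nor (not P iff not Q)) = False iff True = False
So (A) is false.

(B): In symbols: (R and not (P nor Q)) and Q

P nor Q = False nor True = False
not (P nor Q) = not False = True
R and not (P nor Q) = True and True = True
(R and not (P nor Q)) and Q = True and True = True
So (B) is true.

(A) F, (B) T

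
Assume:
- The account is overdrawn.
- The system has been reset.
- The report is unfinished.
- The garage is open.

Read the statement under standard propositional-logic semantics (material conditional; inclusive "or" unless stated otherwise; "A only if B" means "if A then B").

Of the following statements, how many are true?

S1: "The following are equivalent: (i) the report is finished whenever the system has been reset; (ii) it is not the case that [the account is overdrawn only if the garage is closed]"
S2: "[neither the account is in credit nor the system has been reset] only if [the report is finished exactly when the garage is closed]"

1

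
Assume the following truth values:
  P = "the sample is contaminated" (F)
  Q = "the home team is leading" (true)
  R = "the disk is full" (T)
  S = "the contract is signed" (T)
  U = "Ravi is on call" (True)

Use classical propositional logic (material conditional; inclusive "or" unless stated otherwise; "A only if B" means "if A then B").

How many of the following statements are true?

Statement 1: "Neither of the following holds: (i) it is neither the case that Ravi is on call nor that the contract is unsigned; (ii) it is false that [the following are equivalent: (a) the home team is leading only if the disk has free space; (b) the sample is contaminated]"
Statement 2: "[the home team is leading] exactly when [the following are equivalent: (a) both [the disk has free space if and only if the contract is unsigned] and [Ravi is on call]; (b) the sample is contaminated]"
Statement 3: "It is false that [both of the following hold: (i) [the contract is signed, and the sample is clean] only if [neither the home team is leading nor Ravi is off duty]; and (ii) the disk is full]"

2

Statement 1: Formalization: (U nor ~S) nor ~((Q -> ~R) <-> P)

~S = ~T = F
U nor ~S = T nor F = F
~R = ~T = F
Q -> ~R = T -> F = F
(Q -> ~R) <-> P = F <-> F = T
~((Q -> ~R) <-> P) = ~T = F
(U nor ~S) nor ~((Q -> ~R) <-> P) = F nor F = T
So Statement 1 is true.

Statement 2: This is Q <-> (((~R <-> ~S) & U) <-> P).

~R = ~T = F
~S = ~T = F
~R <-> ~S = F <-> F = T
(~R <-> ~S) & U = T & T = T
((~R <-> ~S) & U) <-> P = T <-> F = F
Q <-> (((~R <-> ~S) & U) <-> P) = T <-> F = F
Thus Statement 2 is false.

Statement 3: Parsed as ~(((S & ~P) -> (Q nor ~U)) & R)

~P = ~F = T
S & ~P = T & T = T
~U = ~T = F
Q nor ~U = T nor F = F
(S & ~P) -> (Q nor ~U) = T -> F = F
((S & ~P) -> (Q nor ~U)) & R = F & T = F
~(((S & ~P) -> (Q nor ~U)) & R) = ~F = T
So Statement 3 is true.

Count: 2.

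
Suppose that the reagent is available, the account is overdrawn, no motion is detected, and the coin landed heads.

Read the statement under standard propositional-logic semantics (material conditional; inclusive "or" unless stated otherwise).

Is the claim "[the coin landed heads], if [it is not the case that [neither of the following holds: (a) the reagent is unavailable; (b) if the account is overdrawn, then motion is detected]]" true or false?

True

Let K = "the reagent is available" (True), V = "the account is overdrawn" (True), D = "motion is detected" (False), N = "the coin landed heads" (True).
Parsed as not (not K nor (V -> D)) -> N

not K = not True = False
V -> D = True -> False = False
not K nor (V -> D) = False nor False = True
not (not K nor (V -> D)) = not True = False
not (not K nor (V -> D)) -> N = False -> True = True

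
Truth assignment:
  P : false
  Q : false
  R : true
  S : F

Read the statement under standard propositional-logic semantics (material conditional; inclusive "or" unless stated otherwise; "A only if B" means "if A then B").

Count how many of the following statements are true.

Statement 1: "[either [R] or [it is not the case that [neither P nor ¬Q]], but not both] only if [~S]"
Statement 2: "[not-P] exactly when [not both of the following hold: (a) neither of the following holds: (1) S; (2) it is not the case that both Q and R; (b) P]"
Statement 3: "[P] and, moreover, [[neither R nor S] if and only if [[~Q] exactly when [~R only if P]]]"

2

Statement 1: This is (R ⊕ ¬(P ↓ ¬Q)) → ¬S.

¬Q = ¬F = T
P ↓ ¬Q = F ↓ T = F
¬(P ↓ ¬Q) = ¬F = T
R ⊕ ¬(P ↓ ¬Q) = T ⊕ T = F
¬S = ¬F = T
(R ⊕ ¬(P ↓ ¬Q)) → ¬S = F → T = T
Hence Statement 1 is true.

Statement 2: Parsed as ¬P ↔ ((S ↓ (Q ↑ R)) ↑ P)

¬P = ¬F = T
Q ↑ R = F ↑ T = T
S ↓ (Q ↑ R) = F ↓ T = F
(S ↓ (Q ↑ R)) ↑ P = F ↑ F = T
¬P ↔ ((S ↓ (Q ↑ R)) ↑ P) = T ↔ T = T
Thus Statement 2 is true.

Statement 3: Parsed as P ∧ ((R ↓ S) ↔ (¬Q ↔ (¬R → P)))

R ↓ S = T ↓ F = F
¬Q = ¬F = T
¬R = ¬T = F
¬R → P = F → F = T
¬Q ↔ (¬R → P) = T ↔ T = T
(R ↓ S) ↔ (¬Q ↔ (¬R → P)) = F ↔ T = F
P ∧ ((R ↓ S) ↔ (¬Q ↔ (¬R → P))) = F ∧ F = F
Hence Statement 3 is false.

Count: 2.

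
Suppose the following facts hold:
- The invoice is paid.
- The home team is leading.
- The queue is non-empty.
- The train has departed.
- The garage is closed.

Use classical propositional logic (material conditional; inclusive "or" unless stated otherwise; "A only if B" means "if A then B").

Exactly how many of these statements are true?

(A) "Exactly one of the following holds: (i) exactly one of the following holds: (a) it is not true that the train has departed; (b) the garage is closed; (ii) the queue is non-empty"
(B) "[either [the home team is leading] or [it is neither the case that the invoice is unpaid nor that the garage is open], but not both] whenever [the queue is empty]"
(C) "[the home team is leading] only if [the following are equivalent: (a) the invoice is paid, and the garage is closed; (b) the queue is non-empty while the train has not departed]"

Let S = "the train has departed" (T), U = "the garage is closed" (T), R = "the queue is empty" (F), Q = "the home team is leading" (T), P = "the invoice is paid" (T).

(A): Formalization: (~S xor U) xor ~R

~S = ~T = F
~S xor U = F xor T = T
~R = ~F = T
(~S xor U) xor ~R = T xor T = F
Hence (A) is false.

(B): This is R -> (Q xor (~P nor ~U)).

~P = ~T = F
~U = ~T = F
~P nor ~U = F nor F = T
Q xor (~P nor ~U) = T xor T = F
R -> (Q xor (~P nor ~U)) = F -> F = T
Hence (B) is true.

(C): This is Q -> ((P & U) <-> (~R & ~S)).

P & U = T & T = T
~R = ~F = T
~S = ~T = F
~R & ~S = T & F = F
(P & U) <-> (~R & ~S) = T <-> F = F
Q -> ((P & U) <-> (~R & ~S)) = T -> F = F
So (C) is false.

True statements: 1 ((B)).

1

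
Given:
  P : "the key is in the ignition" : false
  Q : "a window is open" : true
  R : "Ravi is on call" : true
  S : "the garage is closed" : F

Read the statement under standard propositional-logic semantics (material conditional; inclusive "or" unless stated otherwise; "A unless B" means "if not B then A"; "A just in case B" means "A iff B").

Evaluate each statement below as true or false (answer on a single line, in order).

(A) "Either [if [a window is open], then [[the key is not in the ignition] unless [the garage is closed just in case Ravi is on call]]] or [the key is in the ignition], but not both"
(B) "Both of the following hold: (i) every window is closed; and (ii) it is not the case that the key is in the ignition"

(A) true, (B) false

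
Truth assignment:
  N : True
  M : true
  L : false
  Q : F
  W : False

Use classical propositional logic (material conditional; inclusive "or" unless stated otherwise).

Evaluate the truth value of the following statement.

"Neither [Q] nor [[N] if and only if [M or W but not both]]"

False

Values: Q=F, N=T, M=T, W=F.
This is Q nor (N <-> (M xor W)).

M xor W = T xor F = T
N <-> (M xor W) = T <-> T = T
Q nor (N <-> (M xor W)) = F nor T = F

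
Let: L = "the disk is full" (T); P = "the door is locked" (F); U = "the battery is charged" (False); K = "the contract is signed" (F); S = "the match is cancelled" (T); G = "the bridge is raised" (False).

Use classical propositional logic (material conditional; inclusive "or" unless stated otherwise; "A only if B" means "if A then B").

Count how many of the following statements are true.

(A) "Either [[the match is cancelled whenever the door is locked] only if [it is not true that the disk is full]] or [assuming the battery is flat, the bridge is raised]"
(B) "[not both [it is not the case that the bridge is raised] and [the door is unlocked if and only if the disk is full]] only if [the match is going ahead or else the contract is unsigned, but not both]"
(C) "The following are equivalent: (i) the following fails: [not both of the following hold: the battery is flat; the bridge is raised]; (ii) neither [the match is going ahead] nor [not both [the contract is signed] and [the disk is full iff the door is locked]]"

(A): Parsed as ((P → S) → ¬L) ∨ (¬U → G)

P → S = F → T = T
¬L = ¬T = F
(P → S) → ¬L = T → F = F
¬U = ¬F = T
¬U → G = T → F = F
((P → S) → ¬L) ∨ (¬U → G) = F ∨ F = F
Hence (A) is false.

(B): Formalization: (¬G ↑ (¬P ↔ L)) → (¬S ⊕ ¬K)

¬G = ¬F = T
¬P = ¬F = T
¬P ↔ L = T ↔ T = T
¬G ↑ (¬P ↔ L) = T ↑ T = F
¬S = ¬T = F
¬K = ¬F = T
¬S ⊕ ¬K = F ⊕ T = T
(¬G ↑ (¬P ↔ L)) → (¬S ⊕ ¬K) = F → T = T
Hence (B) is true.

(C): This is ¬(¬U ↑ G) ↔ (¬S ↓ (K ↑ (L ↔ P))).

¬U = ¬F = T
¬U ↑ G = T ↑ F = T
¬(¬U ↑ G) = ¬T = F
¬S = ¬T = F
L ↔ P = T ↔ F = F
K ↑ (L ↔ P) = F ↑ F = T
¬S ↓ (K ↑ (L ↔ P)) = F ↓ T = F
¬(¬U ↑ G) ↔ (¬S ↓ (K ↑ (L ↔ P))) = F ↔ F = T
Hence (C) is true.

2 of the 3 statements are true ((B), (C)).

2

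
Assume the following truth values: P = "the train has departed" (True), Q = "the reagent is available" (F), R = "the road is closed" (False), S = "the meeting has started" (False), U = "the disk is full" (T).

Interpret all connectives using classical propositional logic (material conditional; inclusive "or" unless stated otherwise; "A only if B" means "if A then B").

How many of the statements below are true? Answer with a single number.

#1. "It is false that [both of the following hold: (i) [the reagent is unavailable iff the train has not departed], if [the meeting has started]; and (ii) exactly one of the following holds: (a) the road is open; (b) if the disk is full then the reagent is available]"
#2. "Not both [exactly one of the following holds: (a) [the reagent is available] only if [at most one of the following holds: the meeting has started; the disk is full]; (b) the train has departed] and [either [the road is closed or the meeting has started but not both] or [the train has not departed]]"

1

#1: In symbols: ~((S -> (~Q <-> ~P)) & (~R xor (U -> Q)))

~Q = ~F = T
~P = ~T = F
~Q <-> ~P = T <-> F = F
S -> (~Q <-> ~P) = F -> F = T
~R = ~F = T
U -> Q = T -> F = F
~R xor (U -> Q) = T xor F = T
(S -> (~Q <-> ~P)) & (~R xor (U -> Q)) = T & T = T
~((S -> (~Q <-> ~P)) & (~R xor (U -> Q))) = ~T = F
Thus #1 is false.

#2: In symbols: ((Q -> (S nand U)) xor P) nand ((R xor S) | ~P)

S nand U = F nand T = T
Q -> (S nand U) = F -> T = T
(Q -> (S nand U)) xor P = T xor T = F
R xor S = F xor F = F
~P = ~T = F
(R xor S) | ~P = F | F = F
((Q -> (S nand U)) xor P) nand ((R xor S) | ~P) = F nand F = T
So #2 is true.

True statements: 1.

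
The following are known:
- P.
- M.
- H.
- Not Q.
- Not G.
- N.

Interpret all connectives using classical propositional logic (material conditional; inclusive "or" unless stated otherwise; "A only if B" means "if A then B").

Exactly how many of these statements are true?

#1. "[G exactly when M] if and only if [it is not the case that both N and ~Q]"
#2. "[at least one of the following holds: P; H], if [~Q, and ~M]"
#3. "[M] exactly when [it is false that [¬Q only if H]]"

#1: Formalization: (G iff M) iff (N nand not Q)

G iff M = False iff True = False
not Q = not False = True
N nand not Q = True nand True = False
(G iff M) iff (N nand not Q) = False iff False = True
So #1 is true.

#2: Formalization: (not Q and not M) -> (P or H)

not Q = not False = True
not M = not True = False
not Q and not M = True and False = False
P or H = True or True = True
(not Q and not M) -> (P or H) = False -> True = True
Hence #2 is true.

#3: This is M iff not (not Q -> H).

not Q = not False = True
not Q -> H = True -> True = True
not (not Q -> H) = not True = False
M iff not (not Q -> H) = True iff False = False
Hence #3 is false.

Count: 2.

2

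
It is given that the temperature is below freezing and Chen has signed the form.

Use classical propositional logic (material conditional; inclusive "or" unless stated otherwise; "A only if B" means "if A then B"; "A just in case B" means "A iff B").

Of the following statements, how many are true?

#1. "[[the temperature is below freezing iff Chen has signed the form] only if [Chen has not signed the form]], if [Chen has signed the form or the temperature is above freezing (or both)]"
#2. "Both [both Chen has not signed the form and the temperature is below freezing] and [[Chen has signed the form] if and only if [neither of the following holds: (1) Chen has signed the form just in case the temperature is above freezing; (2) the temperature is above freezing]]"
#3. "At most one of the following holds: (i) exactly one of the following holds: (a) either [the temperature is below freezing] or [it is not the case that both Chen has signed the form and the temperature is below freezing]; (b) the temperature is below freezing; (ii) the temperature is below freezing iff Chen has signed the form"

1

Let H = "Chen has signed the form" (T), P = "the temperature is below freezing" (T).

#1: In symbols: (H | ~P) -> ((P <-> H) -> ~H)

~P = ~T = F
H | ~P = T | F = T
P <-> H = T <-> T = T
~H = ~T = F
(P <-> H) -> ~H = T -> F = F
(H | ~P) -> ((P <-> H) -> ~H) = T -> F = F
So #1 is false.

#2: In symbols: (~H & P) & (H <-> ((H <-> ~P) nor ~P))

~H = ~T = F
~H & P = F & T = F
~P = ~T = F
H <-> ~P = T <-> F = F
~P = ~T = F
(H <-> ~P) nor ~P = F nor F = T
H <-> ((H <-> ~P) nor ~P) = T <-> T = T
(~H & P) & (H <-> ((H <-> ~P) nor ~P)) = F & T = F
Thus #2 is false.

#3: Parsed as ((P | (H nand P)) xor P) nand (P <-> H)

H nand P = T nand T = F
P | (H nand P) = T | F = T
(P | (H nand P)) xor P = T xor T = F
P <-> H = T <-> T = T
((P | (H nand P)) xor P) nand (P <-> H) = F nand T = T
Hence #3 is true.

True statements: 1 (#3).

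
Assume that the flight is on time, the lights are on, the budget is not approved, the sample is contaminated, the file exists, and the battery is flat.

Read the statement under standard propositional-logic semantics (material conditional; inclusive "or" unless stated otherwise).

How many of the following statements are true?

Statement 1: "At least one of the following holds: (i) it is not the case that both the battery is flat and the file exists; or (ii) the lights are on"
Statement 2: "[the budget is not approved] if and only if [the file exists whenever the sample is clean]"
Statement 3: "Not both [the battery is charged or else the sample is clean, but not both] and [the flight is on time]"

3

Let P = "the battery is charged" (False), S = "the file exists" (True), R = "the lights are on" (True), N = "the budget is approved" (False), M = "the sample is contaminated" (True), Q = "the flight is delayed" (False).

Statement 1: In symbols: (not P nand S) or R

not P = not False = True
not P nand S = True nand True = False
(not P nand S) or R = False or True = True
Hence Statement 1 is true.

Statement 2: This is not N iff (not M -> S).

not N = not False = True
not M = not True = False
not M -> S = False -> True = True
not N iff (not M -> S) = True iff True = True
Thus Statement 2 is true.

Statement 3: Formalization: (P xor not M) nand not Q

not M = not True = False
P xor not M = False xor False = False
not Q = not False = True
(P xor not M) nand not Q = False nand True = True
Thus Statement 3 is true.

3 of the 3 statements are true (Statement 1, Statement 2, Statement 3).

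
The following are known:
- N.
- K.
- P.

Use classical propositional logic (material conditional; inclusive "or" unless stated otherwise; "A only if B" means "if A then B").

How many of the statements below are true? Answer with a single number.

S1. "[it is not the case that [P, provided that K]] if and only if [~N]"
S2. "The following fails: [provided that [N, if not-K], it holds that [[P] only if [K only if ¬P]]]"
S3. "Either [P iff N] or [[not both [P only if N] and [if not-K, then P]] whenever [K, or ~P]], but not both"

3

S1: This is ¬(K → P) ↔ ¬N.

K → P = T → T = T
¬(K → P) = ¬T = F
¬N = ¬T = F
¬(K → P) ↔ ¬N = F ↔ F = T
So S1 is true.

S2: Formalization: ¬((¬K → N) → (P → (K → ¬P)))

¬K = ¬T = F
¬K → N = F → T = T
¬P = ¬T = F
K → ¬P = T → F = F
P → (K → ¬P) = T → F = F
(¬K → N) → (P → (K → ¬P)) = T → F = F
¬((¬K → N) → (P → (K → ¬P))) = ¬F = T
So S2 is true.

S3: This is (P ↔ N) ⊕ ((K ∨ ¬P) → ((P → N) ↑ (¬K → P))).

P ↔ N = T ↔ T = T
¬P = ¬T = F
K ∨ ¬P = T ∨ F = T
P → N = T → T = T
¬K = ¬T = F
¬K → P = F → T = T
(P → N) ↑ (¬K → P) = T ↑ T = F
(K ∨ ¬P) → ((P → N) ↑ (¬K → P)) = T → F = F
(P ↔ N) ⊕ ((K ∨ ¬P) → ((P → N) ↑ (¬K → P))) = T ⊕ F = T
Hence S3 is true.

3 of the 3 statements are true (S1, S2, S3).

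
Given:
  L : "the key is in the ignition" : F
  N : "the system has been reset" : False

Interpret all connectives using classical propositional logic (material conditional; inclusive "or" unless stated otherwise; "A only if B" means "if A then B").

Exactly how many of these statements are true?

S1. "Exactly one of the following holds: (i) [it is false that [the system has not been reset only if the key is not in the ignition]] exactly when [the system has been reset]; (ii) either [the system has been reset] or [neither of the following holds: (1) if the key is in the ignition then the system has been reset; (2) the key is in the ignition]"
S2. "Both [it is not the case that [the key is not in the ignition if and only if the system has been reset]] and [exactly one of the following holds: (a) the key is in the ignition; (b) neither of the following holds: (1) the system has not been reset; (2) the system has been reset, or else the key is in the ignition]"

1

S1: This is (~(~N -> ~L) <-> N) xor (N | ((L -> N) nor L)).

~N = ~F = T
~L = ~F = T
~N -> ~L = T -> T = T
~(~N -> ~L) = ~T = F
~(~N -> ~L) <-> N = F <-> F = T
L -> N = F -> F = T
(L -> N) nor L = T nor F = F
N | ((L -> N) nor L) = F | F = F
(~(~N -> ~L) <-> N) xor (N | ((L -> N) nor L)) = T xor F = T
Thus S1 is true.

S2: This is ~(~L <-> N) & (L xor (~N nor (N | L))).

~L = ~F = T
~L <-> N = T <-> F = F
~(~L <-> N) = ~F = T
~N = ~F = T
N | L = F | F = F
~N nor (N | L) = T nor F = F
L xor (~N nor (N | L)) = F xor F = F
~(~L <-> N) & (L xor (~N nor (N | L))) = T & F = F
So S2 is false.

1 of the 2 statements is true (S1).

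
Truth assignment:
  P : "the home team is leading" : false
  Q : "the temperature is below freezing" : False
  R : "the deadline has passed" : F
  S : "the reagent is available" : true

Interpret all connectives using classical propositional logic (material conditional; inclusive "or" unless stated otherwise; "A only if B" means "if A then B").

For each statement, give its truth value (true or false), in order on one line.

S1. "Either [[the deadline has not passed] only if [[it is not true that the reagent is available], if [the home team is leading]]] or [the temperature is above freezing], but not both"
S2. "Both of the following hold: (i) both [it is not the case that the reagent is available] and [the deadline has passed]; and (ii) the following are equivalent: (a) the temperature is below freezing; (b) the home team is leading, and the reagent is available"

S1: In symbols: (~R -> (P -> ~S)) xor ~Q

~R = ~F = T
~S = ~T = F
P -> ~S = F -> F = T
~R -> (P -> ~S) = T -> T = T
~Q = ~F = T
(~R -> (P -> ~S)) xor ~Q = T xor T = F
Thus S1 is false.

S2: Formalization: (~S & R) & (Q <-> (P & S))

~S = ~T = F
~S & R = F & F = F
P & S = F & T = F
Q <-> (P & S) = F <-> F = T
(~S & R) & (Q <-> (P & S)) = F & T = F
Hence S2 is false.

S1 F, S2 F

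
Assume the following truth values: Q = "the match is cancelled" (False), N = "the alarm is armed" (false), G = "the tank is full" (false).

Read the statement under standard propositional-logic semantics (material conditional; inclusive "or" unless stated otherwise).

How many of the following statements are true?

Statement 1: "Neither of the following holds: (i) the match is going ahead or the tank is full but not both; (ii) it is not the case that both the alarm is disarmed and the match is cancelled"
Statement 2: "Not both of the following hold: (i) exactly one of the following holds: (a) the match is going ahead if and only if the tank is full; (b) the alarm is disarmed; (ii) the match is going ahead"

Statement 1: This is (not Q xor G) nor (not N nand Q).

not Q = not False = True
not Q xor G = True xor False = True
not N = not False = True
not N nand Q = True nand False = True
(not Q xor G) nor (not N nand Q) = True nor True = False
Thus Statement 1 is false.

Statement 2: In symbols: ((not Q iff G) xor not N) nand not Q

not Q = not False = True
not Q iff G = True iff False = False
not N = not False = True
(not Q iff G) xor not N = False xor True = True
not Q = not False = True
((not Q iff G) xor not N) nand not Q = True nand True = False
Hence Statement 2 is false.

True statements: 0 (none).

0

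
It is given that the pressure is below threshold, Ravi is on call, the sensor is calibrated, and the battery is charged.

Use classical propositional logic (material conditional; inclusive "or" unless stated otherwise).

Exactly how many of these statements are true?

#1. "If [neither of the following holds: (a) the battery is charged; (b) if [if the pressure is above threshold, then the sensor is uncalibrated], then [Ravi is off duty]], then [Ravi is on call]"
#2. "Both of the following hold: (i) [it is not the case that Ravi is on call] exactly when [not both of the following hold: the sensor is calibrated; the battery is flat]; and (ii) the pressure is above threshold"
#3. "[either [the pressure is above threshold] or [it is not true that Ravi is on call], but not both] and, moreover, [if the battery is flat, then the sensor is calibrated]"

1

Let G = "the battery is charged" (True), Q = "the pressure is above threshold" (False), K = "the sensor is calibrated" (True), V = "Ravi is on call" (True).

#1: This is (G nor ((Q -> not K) -> not V)) -> V.

not K = not True = False
Q -> not K = False -> False = True
not V = not True = False
(Q -> not K) -> not V = True -> False = False
G nor ((Q -> not K) -> not V) = True nor False = False
(G nor ((Q -> not K) -> not V)) -> V = False -> True = True
Hence #1 is true.

#2: Formalization: (not V iff (K nand not G)) and Q

not V = not True = False
not G = not True = False
K nand not G = True nand False = True
not V iff (K nand not G) = False iff True = False
(not V iff (K nand not G)) and Q = False and False = False
So #2 is false.

#3: This is (Q xor not V) and (not G -> K).

not V = not True = False
Q xor not V = False xor False = False
not G = not True = False
not G -> K = False -> True = True
(Q xor not V) and (not G -> K) = False and True = False
So #3 is false.

True statements: 1.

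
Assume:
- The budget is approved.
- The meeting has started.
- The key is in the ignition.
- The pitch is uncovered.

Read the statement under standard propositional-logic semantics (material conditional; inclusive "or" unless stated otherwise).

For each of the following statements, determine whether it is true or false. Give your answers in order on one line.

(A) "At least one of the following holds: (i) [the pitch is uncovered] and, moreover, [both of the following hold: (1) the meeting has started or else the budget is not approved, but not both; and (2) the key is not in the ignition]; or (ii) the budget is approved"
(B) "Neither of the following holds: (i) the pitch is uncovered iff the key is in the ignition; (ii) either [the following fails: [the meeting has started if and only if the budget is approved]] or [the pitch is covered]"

(A) T / (B) F

Let M = "the pitch is covered" (False), K = "the meeting has started" (True), Q = "the budget is approved" (True), H = "the key is in the ignition" (True).

(A): This is (not M and ((K xor not Q) and not H)) or Q.

not M = not False = True
not Q = not True = False
K xor not Q = True xor False = True
not H = not True = False
(K xor not Q) and not H = True and False = False
not M and ((K xor not Q) and not H) = True and False = False
(not M and ((K xor not Q) and not H)) or Q = False or True = True
So (A) is true.

(B): Formalization: (not M iff H) nor (not (K iff Q) or M)

not M = not False = True
not M iff H = True iff True = True
K iff Q = True iff True = True
not (K iff Q) = not True = False
not (K iff Q) or M = False or False = False
(not M iff H) nor (not (K iff Q) or M) = True nor False = False
Hence (B) is false.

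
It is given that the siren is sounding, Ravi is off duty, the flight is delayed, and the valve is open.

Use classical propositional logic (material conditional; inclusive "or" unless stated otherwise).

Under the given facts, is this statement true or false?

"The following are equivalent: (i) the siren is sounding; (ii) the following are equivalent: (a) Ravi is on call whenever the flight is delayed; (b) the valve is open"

Let P = "the siren is sounding" (True), R = "the flight is delayed" (True), Q = "Ravi is on call" (False), S = "the valve is open" (True).
In symbols: P iff ((R -> Q) iff S)

R -> Q = True -> False = False
(R -> Q) iff S = False iff True = False
P iff ((R -> Q) iff S) = True iff False = False

False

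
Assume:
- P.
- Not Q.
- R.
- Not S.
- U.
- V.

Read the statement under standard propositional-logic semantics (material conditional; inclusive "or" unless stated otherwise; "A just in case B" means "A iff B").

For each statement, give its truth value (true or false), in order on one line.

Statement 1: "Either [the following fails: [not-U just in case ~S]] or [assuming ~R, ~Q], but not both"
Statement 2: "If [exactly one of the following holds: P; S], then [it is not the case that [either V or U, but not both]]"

Statement 1 False / Statement 2 True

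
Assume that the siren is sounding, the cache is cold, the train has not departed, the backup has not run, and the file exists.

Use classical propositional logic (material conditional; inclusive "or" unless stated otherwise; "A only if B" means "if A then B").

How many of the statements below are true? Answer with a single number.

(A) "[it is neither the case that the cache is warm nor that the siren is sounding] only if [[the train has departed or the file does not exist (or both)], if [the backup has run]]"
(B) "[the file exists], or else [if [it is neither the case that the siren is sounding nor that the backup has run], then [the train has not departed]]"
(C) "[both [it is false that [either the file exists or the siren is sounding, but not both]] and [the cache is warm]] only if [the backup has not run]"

3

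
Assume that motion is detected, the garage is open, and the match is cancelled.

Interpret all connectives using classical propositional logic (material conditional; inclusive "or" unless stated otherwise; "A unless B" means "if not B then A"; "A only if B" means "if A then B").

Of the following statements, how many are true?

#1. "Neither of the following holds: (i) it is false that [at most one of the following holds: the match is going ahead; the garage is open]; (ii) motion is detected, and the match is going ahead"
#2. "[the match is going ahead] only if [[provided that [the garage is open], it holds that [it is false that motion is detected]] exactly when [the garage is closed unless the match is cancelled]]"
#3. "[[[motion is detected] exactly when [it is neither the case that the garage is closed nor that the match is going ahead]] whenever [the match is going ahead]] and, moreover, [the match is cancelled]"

3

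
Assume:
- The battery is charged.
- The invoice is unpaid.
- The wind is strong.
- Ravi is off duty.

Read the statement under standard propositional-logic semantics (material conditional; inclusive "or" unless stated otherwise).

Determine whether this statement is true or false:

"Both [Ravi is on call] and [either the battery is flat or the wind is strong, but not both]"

The statement is false.

Let Q = "Ravi is on call" (F), U = "the battery is charged" (T), V = "the wind is strong" (T).
This is Q ∧ (¬U ⊕ V).

¬U = ¬T = F
¬U ⊕ V = F ⊕ T = T
Q ∧ (¬U ⊕ V) = F ∧ T = F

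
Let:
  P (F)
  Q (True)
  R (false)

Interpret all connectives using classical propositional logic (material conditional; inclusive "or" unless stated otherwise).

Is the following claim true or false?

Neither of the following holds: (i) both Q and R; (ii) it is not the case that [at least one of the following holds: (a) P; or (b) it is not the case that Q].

false

This is (Q & R) nor ~(P | ~Q).

Q & R = T & F = F
~Q = ~T = F
P | ~Q = F | F = F
~(P | ~Q) = ~F = T
(Q & R) nor ~(P | ~Q) = F nor T = F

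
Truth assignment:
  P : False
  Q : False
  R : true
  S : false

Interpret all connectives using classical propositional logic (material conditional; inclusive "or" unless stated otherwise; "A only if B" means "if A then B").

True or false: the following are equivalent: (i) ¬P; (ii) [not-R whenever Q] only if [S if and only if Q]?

True.

Values: P=F, Q=F, R=T, S=F.
Parsed as ¬P ↔ ((Q → ¬R) → (S ↔ Q))

¬P = ¬F = T
¬R = ¬T = F
Q → ¬R = F → F = T
S ↔ Q = F ↔ F = T
(Q → ¬R) → (S ↔ Q) = T → T = T
¬P ↔ ((Q → ¬R) → (S ↔ Q)) = T ↔ T = T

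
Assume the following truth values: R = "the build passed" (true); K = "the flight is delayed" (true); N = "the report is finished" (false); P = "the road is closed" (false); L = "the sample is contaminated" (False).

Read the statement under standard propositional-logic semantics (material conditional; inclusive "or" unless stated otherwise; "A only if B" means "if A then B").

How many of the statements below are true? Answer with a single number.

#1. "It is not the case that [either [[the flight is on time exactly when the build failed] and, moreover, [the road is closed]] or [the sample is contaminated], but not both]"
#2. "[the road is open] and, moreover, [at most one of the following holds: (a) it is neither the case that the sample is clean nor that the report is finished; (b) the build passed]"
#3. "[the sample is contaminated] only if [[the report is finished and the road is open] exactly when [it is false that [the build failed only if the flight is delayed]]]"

#1: Parsed as ¬(((¬K ↔ ¬R) ∧ P) ⊕ L)

¬K = ¬T = F
¬R = ¬T = F
¬K ↔ ¬R = F ↔ F = T
(¬K ↔ ¬R) ∧ P = T ∧ F = F
((¬K ↔ ¬R) ∧ P) ⊕ L = F ⊕ F = F
¬(((¬K ↔ ¬R) ∧ P) ⊕ L) = ¬F = T
So #1 is true.

#2: Parsed as ¬P ∧ ((¬L ↓ N) ↑ R)

¬P = ¬F = T
¬L = ¬F = T
¬L ↓ N = T ↓ F = F
(¬L ↓ N) ↑ R = F ↑ T = T
¬P ∧ ((¬L ↓ N) ↑ R) = T ∧ T = T
Hence #2 is true.

#3: In symbols: L → ((N ∧ ¬P) ↔ ¬(¬R → K))

¬P = ¬F = T
N ∧ ¬P = F ∧ T = F
¬R = ¬T = F
¬R → K = F → T = T
¬(¬R → K) = ¬T = F
(N ∧ ¬P) ↔ ¬(¬R → K) = F ↔ F = T
L → ((N ∧ ¬P) ↔ ¬(¬R → K)) = F → T = T
So #3 is true.

3 of the 3 statements are true (#1, #2, #3).

3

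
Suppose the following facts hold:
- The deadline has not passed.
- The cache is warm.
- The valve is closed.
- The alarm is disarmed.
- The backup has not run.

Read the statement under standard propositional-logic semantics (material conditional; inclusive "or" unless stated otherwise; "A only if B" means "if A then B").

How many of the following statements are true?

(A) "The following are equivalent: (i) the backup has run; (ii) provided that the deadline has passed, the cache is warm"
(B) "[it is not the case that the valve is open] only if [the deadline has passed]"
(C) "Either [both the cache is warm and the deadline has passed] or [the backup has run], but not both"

Let N = "the backup has run" (F), G = "the deadline has passed" (F), H = "the cache is warm" (T), Q = "the valve is open" (F).

(A): In symbols: N <-> (G -> H)

G -> H = F -> T = T
N <-> (G -> H) = F <-> T = F
Hence (A) is false.

(B): Parsed as ~Q -> G

~Q = ~F = T
~Q -> G = T -> F = F
So (B) is false.

(C): Formalization: (H & G) xor N

H & G = T & F = F
(H & G) xor N = F xor F = F
So (C) is false.

Count: 0.

0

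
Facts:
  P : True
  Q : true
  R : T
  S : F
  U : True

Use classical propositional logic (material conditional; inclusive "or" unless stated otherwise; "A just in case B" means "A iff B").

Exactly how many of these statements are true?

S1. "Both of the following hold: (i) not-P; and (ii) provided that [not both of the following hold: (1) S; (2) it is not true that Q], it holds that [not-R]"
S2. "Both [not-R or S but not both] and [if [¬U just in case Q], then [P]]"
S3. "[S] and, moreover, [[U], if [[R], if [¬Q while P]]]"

S1: In symbols: ~P & ((S nand ~Q) -> ~R)

~P = ~T = F
~Q = ~T = F
S nand ~Q = F nand F = T
~R = ~T = F
(S nand ~Q) -> ~R = T -> F = F
~P & ((S nand ~Q) -> ~R) = F & F = F
So S1 is false.

S2: In symbols: (~R xor S) & ((~U <-> Q) -> P)

~R = ~T = F
~R xor S = F xor F = F
~U = ~T = F
~U <-> Q = F <-> T = F
(~U <-> Q) -> P = F -> T = T
(~R xor S) & ((~U <-> Q) -> P) = F & T = F
So S2 is false.

S3: Formalization: S & (((~Q & P) -> R) -> U)

~Q = ~T = F
~Q & P = F & T = F
(~Q & P) -> R = F -> T = T
((~Q & P) -> R) -> U = T -> T = T
S & (((~Q & P) -> R) -> U) = F & T = F
Hence S3 is false.

0 of the 3 statements are true (none).

0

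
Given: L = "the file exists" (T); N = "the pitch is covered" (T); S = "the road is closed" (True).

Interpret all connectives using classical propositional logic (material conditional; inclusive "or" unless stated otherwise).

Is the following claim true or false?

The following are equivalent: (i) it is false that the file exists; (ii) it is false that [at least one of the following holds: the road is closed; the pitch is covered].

Values: L=T, S=T, N=T.
Parsed as ¬L ↔ ¬(S ∨ N)

¬L = ¬T = F
S ∨ N = T ∨ T = T
¬(S ∨ N) = ¬T = F
¬L ↔ ¬(S ∨ N) = F ↔ F = T

true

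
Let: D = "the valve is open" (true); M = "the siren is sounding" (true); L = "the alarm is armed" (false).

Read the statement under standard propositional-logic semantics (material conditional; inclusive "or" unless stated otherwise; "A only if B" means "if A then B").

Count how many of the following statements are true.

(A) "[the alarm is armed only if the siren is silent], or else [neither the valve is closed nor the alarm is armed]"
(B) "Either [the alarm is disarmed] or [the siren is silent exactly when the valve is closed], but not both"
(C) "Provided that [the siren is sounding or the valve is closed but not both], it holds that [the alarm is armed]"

1

(A): Formalization: (L -> not M) or (not D nor L)

not M = not True = False
L -> not M = False -> False = True
not D = not True = False
not D nor L = False nor False = True
(L -> not M) or (not D nor L) = True or True = True
So (A) is true.

(B): Parsed as not L xor (not M iff not D)

not L = not False = True
not M = not True = False
not D = not True = False
not M iff not D = False iff False = True
not L xor (not M iff not D) = True xor True = False
Thus (B) is false.

(C): This is (M xor not D) -> L.

not D = not True = False
M xor not D = True xor False = True
(M xor not D) -> L = True -> False = False
Hence (C) is false.

1 of the 3 statements is true ((A)).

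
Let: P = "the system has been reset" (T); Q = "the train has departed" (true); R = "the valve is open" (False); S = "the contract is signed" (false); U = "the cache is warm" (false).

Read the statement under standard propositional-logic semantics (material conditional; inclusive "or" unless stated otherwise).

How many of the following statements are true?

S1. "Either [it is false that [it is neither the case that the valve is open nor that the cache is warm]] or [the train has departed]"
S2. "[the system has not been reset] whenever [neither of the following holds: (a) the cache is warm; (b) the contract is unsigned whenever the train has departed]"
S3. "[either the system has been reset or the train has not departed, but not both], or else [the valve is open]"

S1: Formalization: ¬(R ↓ U) ∨ Q

R ↓ U = F ↓ F = T
¬(R ↓ U) = ¬T = F
¬(R ↓ U) ∨ Q = F ∨ T = T
Thus S1 is true.

S2: In symbols: (U ↓ (Q → ¬S)) → ¬P

¬S = ¬F = T
Q → ¬S = T → T = T
U ↓ (Q → ¬S) = F ↓ T = F
¬P = ¬T = F
(U ↓ (Q → ¬S)) → ¬P = F → F = T
So S2 is true.

S3: Formalization: (P ⊕ ¬Q) ∨ R

¬Q = ¬T = F
P ⊕ ¬Q = T ⊕ F = T
(P ⊕ ¬Q) ∨ R = T ∨ F = T
So S3 is true.

True statements: 3 (S1, S2, S3).

3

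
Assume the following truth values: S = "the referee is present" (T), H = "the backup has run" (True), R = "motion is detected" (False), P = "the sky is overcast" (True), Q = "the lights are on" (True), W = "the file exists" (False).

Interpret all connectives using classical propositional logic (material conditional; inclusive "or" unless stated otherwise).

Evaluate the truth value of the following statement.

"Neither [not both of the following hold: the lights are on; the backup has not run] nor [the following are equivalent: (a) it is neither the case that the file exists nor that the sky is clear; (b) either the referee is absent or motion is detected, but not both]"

False.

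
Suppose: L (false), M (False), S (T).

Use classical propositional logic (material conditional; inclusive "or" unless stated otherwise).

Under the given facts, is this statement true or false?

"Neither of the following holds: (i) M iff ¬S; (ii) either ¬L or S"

False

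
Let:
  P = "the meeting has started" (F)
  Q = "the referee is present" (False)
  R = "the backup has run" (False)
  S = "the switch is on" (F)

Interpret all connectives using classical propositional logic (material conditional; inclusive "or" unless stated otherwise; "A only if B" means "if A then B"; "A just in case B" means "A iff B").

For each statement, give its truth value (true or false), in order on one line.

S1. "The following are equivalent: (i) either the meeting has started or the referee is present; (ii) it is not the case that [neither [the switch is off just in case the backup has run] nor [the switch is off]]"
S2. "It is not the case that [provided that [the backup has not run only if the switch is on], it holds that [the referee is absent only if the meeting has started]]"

S1 false / S2 false

S1: In symbols: (P ∨ Q) ↔ ¬((¬S ↔ R) ↓ ¬S)

P ∨ Q = F ∨ F = F
¬S = ¬F = T
¬S ↔ R = T ↔ F = F
¬S = ¬F = T
(¬S ↔ R) ↓ ¬S = F ↓ T = F
¬((¬S ↔ R) ↓ ¬S) = ¬F = T
(P ∨ Q) ↔ ¬((¬S ↔ R) ↓ ¬S) = F ↔ T = F
So S1 is false.

S2: This is ¬((¬R → S) → (¬Q → P)).

¬R = ¬F = T
¬R → S = T → F = F
¬Q = ¬F = T
¬Q → P = T → F = F
(¬R → S) → (¬Q → P) = F → F = T
¬((¬R → S) → (¬Q → P)) = ¬T = F
So S2 is false.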